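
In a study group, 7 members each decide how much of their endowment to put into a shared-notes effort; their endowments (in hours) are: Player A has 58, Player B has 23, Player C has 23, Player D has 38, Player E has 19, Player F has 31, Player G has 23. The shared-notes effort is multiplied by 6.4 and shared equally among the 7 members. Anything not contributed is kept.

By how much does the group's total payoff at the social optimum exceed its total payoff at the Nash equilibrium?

1161.00 hours

The private return per contributed unit is 6.4/7 = 0.9143 < 1 for every player regardless of endowment, so the Nash equilibrium is zero contribution and the group total is Σ E_j = 58 + 23 + 23 + 38 + 19 + 31 + 23 = 215.
Each contributed unit returns 6.400 to the group, so the social optimum is full contribution by everyone: group total = 6.400 × 215 = 1376.00.
Efficiency loss = (6.400 − 1) × 215 = 1161.00.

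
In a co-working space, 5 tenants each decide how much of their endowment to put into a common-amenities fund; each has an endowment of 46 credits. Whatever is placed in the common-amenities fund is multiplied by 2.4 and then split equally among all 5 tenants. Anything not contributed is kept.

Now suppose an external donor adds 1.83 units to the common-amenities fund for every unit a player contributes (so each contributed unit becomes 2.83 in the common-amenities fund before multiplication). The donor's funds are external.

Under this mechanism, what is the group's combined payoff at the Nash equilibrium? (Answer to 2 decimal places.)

1562.16 credits

The effective private return per unit is now 2.4 × 2.83 / 5 = 1.3584 > 1, so every player's dominant strategy flips to full contribution.
At the Nash equilibrium everyone contributes 46. Group total payoff = 2.4 × 2.83 × 230 = 1562.16.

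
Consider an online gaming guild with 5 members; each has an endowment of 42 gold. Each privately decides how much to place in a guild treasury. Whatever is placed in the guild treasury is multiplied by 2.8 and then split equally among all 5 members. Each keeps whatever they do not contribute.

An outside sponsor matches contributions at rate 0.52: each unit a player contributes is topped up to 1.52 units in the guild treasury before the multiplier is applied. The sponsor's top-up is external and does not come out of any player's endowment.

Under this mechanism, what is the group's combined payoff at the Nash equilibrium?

With the mechanism, a contributed unit returns 2.8 × 1.52 / 5 = 0.8512 per unit of net cost — still below 1 — so contributing 0 remains dominant for every player.
Everyone keeps their endowment and the group total is 5 × 42 = 210.

210.00 gold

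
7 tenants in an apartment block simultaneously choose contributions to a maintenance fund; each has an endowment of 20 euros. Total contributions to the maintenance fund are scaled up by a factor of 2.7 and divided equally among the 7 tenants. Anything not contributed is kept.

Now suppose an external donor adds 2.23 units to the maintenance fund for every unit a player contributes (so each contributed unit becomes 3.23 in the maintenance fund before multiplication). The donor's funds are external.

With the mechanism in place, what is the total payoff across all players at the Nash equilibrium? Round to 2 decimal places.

With the mechanism, a contributed unit returns 2.7 × 3.23 / 7 = 1.2459 per unit of net cost to the contributor — now above 1 — so contributing fully is weakly dominant for every player.
At the Nash equilibrium everyone contributes 20. Group total payoff = 2.7 × 3.23 × 140 = 1220.94.

1220.94 euros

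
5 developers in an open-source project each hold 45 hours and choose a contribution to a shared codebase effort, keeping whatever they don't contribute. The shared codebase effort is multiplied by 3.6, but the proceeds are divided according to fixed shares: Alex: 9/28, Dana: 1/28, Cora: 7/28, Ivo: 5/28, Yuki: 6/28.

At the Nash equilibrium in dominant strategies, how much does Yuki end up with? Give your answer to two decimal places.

79.71 hours

Each unit j contributes comes back to j as 3.6 × (j's share), so j prefers to contribute only if that share exceeds 1/3.6 = 0.2778; otherwise keeping the unit dominates.
Only Alex (9/28) clears that bar, contributing 45; the remaining 4 contribute 0. Total contributed: 45.
Yuki keeps 45 and receives 3.6 × 45 × 6/28 = 34.71 from the shared codebase effort, for a payoff of 79.71.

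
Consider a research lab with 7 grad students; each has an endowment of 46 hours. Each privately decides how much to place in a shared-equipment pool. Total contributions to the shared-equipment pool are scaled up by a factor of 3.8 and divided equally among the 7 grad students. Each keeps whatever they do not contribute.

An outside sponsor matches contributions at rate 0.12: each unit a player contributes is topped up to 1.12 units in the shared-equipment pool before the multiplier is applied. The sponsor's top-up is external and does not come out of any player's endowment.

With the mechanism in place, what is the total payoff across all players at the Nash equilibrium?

The effective private return is 3.8 × 1.12 / 7 = 0.6080, which is still under 1, so the mechanism doesn't change anyone's dominant strategy: zero contribution.
Everyone keeps their endowment and the group total is 7 × 46 = 322.

322.00 hours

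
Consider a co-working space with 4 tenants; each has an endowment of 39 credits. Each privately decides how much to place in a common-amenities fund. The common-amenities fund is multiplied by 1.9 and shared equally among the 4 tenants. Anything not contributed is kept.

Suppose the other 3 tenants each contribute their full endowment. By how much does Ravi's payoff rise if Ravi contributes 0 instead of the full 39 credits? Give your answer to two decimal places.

20.48 credits

Switching from a contribution of 39 to 0 lets Ravi keep an extra 39 credits, but lowers the common-amenities fund by 39, which costs Ravi their own share of that drop: 1.9/4 × 39 = 18.52.
Net gain = 39 − 18.52 = 20.48. The private return per contributed unit (0.4750) is below 1, so free-riding is indeed the best response regardless of what the others do.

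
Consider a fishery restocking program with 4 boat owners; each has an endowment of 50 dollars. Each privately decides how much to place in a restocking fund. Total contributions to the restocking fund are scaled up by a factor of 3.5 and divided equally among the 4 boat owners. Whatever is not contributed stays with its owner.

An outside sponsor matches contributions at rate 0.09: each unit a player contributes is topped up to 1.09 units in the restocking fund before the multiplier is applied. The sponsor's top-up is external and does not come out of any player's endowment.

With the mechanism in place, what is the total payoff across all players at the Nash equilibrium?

200.00 dollars

With the mechanism, a contributed unit returns 3.5 × 1.09 / 4 = 0.9538 per unit of net cost — still below 1 — so contributing 0 remains dominant for every player.
Everyone keeps their endowment and the group total is 4 × 50 = 200.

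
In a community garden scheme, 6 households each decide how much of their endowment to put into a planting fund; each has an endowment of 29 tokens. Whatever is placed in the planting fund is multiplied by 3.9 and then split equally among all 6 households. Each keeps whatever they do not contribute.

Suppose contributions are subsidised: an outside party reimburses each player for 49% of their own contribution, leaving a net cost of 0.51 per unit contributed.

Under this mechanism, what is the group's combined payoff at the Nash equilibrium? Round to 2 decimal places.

763.86 tokens

Under the mechanism each unit contributed yields (3.9/6) / 0.51 = 1.2745 back to its contributor per unit of net cost, which exceeds 1, making full contribution the dominant choice for everyone.
So the Nash equilibrium is full contribution by all 6; the group earns 6 × (29 × 0.49 + 3.9 × 29) = 763.86.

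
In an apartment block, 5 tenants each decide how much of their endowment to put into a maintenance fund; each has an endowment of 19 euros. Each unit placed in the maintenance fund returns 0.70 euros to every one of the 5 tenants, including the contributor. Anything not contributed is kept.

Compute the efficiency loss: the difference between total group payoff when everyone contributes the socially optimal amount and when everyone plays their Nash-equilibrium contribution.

237.50 euros

The private return per contributed unit is 0.70 < 1, so contributing 0 is dominant for every player. At the Nash equilibrium everyone keeps their 19, and the group total is 5 × 19 = 95.
Each contributed unit returns 3.500 to the group as a whole (0.70 to each of 5 players), which exceeds 1, so the social optimum is full contribution: group total = 3.500 × 95 = 332.50.
Efficiency loss = 332.50 − 95 = 237.50.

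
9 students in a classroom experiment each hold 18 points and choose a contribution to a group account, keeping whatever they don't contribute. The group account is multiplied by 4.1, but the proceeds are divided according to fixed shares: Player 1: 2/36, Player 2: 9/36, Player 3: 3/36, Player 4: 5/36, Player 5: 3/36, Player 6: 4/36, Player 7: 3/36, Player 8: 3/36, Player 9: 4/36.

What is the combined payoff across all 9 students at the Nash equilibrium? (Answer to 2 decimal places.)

217.80 points

Player j's private return per contributed unit is 4.1 × (j's share). Contributing is weakly dominant for j when that share is at least 1/4.1 = 0.2439, and contributing 0 is dominant otherwise.
The only share above 0.2439 is Player 2's 9/36, contributing 18; the remaining 8 contribute 0. Total contributed: 18.
The group account pays out 4.1 × 18 = 73.80 in total (split across the unequal shares, but the aggregate is all that matters for the group sum).
The 8 free-riders keep 18 each, adding 144. Group total = 144 + 73.80 = 217.80.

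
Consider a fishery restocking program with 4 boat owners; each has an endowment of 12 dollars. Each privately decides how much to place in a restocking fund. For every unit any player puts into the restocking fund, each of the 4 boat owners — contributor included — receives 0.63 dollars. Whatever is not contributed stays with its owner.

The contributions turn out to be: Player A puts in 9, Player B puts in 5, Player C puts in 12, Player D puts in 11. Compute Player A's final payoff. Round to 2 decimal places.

Total contributed: 9 + 5 + 12 + 11 = 37.
Each receives 0.63 × 37 = 23.31 from the restocking fund.
Player A keeps 12 − 9 = 3, so Player A's payoff is 3 + 23.31 = 26.31.

26.31 dollars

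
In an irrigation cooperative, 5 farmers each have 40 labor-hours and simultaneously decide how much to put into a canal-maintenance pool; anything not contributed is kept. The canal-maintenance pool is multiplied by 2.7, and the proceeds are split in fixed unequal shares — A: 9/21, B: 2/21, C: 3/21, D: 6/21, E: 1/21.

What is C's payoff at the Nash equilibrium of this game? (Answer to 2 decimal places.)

For player j, contributing a unit is worthwhile iff 2.7 × (j's share) ≥ 1, i.e. iff j's share is at least 0.3704.
The only share above 0.3704 is A's 9/21, contributing 40; the remaining 4 contribute 0. Total contributed: 40.
C keeps 40 and receives 2.7 × 40 × 3/21 = 15.43 from the canal-maintenance pool, for a payoff of 55.43.

55.43 labor-hours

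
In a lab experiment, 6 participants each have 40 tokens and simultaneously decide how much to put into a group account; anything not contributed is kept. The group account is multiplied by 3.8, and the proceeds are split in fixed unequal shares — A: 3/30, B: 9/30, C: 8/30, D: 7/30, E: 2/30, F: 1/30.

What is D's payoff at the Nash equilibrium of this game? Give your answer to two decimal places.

A player with share s gets back 3.8·s per unit contributed, so full contribution is dominant for anyone with s > 1/3.8 = 0.2632 and zero contribution is dominant for anyone below.
The shares above 0.2632 belong to B and C, contributing 40 each; the remaining 4 contribute 0. Total contributed: 80.
D keeps 40 and receives 3.8 × 80 × 7/30 = 70.93 from the group account, for a payoff of 110.93.

110.93 tokens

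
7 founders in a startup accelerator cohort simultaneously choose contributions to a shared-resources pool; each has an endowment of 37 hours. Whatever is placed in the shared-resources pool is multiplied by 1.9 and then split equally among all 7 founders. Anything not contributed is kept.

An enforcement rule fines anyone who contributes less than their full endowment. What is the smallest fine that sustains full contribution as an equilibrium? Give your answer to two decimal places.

Given the others contribute fully, the best deviation is to contribute 0 (any partial contribution still incurs the fine and gives up units whose private return 0.2714 is below 1).
Deviating from 37 to 0 saves 37 hours but forfeits the deviator's share of the drop in the shared-resources pool: 1.9/7 × 37 = 10.04.
So the deviation gain is 37 − 10.04 = 26.96, and the fine must be at least 26.96 hours to wipe it out.

26.96 hours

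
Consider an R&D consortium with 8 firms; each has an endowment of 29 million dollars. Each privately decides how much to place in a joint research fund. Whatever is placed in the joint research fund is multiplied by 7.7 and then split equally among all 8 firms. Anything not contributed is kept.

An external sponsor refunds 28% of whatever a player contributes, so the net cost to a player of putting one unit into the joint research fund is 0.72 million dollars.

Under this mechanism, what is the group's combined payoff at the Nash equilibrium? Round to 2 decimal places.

The effective private return per unit is now (7.7/8) / 0.72 = 1.3368 > 1, so every player's dominant strategy flips to full contribution.
So the Nash equilibrium is full contribution by all 8; the group earns 8 × (29 × 0.28 + 7.7 × 29) = 1851.36.

1851.36 million dollars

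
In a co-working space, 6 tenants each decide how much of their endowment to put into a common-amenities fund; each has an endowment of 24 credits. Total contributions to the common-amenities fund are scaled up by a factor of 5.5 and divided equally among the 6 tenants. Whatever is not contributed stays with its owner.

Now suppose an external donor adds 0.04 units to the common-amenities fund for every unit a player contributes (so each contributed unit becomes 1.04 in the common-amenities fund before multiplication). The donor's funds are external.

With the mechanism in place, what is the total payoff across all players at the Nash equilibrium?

144.00 credits

The effective private return is 5.5 × 1.04 / 6 = 0.9533, which is still under 1, so the mechanism doesn't change anyone's dominant strategy: zero contribution.
At the Nash equilibrium no one contributes; group total payoff = 6 × 24 = 144.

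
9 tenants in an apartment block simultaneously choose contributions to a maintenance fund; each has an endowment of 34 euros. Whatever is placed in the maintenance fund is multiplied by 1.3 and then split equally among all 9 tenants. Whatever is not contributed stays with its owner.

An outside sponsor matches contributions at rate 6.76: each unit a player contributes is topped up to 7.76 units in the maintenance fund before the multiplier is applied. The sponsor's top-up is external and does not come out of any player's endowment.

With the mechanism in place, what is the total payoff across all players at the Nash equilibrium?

With the mechanism, a contributed unit returns 1.3 × 7.76 / 9 = 1.1209 per unit of net cost to the contributor — now above 1 — so contributing fully is weakly dominant for every player.
At the Nash equilibrium everyone contributes 34. Group total payoff = 1.3 × 7.76 × 306 = 3086.93.

3086.93 euros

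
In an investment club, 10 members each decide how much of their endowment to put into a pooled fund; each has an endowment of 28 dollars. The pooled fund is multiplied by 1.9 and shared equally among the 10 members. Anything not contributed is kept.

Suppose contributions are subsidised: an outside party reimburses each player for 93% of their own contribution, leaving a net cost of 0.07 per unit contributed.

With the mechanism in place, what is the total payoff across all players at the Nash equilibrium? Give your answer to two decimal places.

Under the mechanism each unit contributed yields (1.9/10) / 0.07 = 2.7143 back to its contributor per unit of net cost, which exceeds 1, making full contribution the dominant choice for everyone.
At the Nash equilibrium everyone contributes 28. Group total payoff = 10 × (28 × 0.93 + 1.9 × 28) = 792.40.

792.40 dollars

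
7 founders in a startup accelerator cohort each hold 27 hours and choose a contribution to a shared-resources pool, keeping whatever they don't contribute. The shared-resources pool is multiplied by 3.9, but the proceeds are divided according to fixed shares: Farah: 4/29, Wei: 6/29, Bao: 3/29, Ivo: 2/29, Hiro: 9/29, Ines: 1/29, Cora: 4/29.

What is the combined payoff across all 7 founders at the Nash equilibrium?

267.30 hours

A player with share s gets back 3.9·s per unit contributed, so full contribution is dominant for anyone with s > 1/3.9 = 0.2564 and zero contribution is dominant for anyone below.
Only Hiro (9/29) clears that bar, contributing 27; the remaining 6 contribute 0. Total contributed: 27.
The shared-resources pool pays out 3.9 × 27 = 105.30 in total (split across the unequal shares, but the aggregate is all that matters for the group sum).
The 6 free-riders keep 27 each, adding 162. Group total = 162 + 105.30 = 267.30.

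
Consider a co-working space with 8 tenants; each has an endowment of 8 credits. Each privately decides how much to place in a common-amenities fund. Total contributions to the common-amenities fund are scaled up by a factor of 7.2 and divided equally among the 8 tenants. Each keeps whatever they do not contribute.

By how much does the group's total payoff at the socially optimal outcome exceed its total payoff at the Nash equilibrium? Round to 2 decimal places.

Each contributed unit returns 7.2/8 = 0.9000 to its contributor — below 1 — so contributing 0 is dominant for every player. At the Nash equilibrium everyone keeps their 8, and the group total is 8 × 8 = 64.
Each contributed unit returns 7.200 to the group as a whole (0.9000 to each of 8 players), which exceeds 1, so the social optimum is full contribution: group total = 7.200 × 64 = 460.80.
Efficiency loss = 460.80 − 64 = 396.80.

396.80 credits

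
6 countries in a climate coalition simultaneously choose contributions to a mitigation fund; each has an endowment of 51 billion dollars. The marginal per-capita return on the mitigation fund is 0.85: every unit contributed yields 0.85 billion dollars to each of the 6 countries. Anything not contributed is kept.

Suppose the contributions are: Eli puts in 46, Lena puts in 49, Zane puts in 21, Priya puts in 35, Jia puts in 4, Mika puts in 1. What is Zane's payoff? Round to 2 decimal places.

162.60 billion dollars

Total contributed: 46 + 49 + 21 + 35 + 4 + 1 = 156.
Each receives 0.85 × 156 = 132.60 from the mitigation fund.
Zane keeps 51 − 21 = 30, so Zane's payoff is 30 + 132.60 = 162.60.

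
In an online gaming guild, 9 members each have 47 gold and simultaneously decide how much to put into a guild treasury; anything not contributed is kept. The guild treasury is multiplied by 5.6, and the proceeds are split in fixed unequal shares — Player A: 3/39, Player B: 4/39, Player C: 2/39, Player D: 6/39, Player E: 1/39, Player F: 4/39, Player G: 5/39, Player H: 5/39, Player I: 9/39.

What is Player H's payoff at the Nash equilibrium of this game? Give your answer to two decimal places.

80.74 gold

Each unit j contributes comes back to j as 5.6 × (j's share), so j prefers to contribute only if that share exceeds 1/5.6 = 0.1786; otherwise keeping the unit dominates.
Player I alone (share 9/39) is above the threshold, contributing 47; the remaining 8 contribute 0. Total contributed: 47.
Player H keeps 47 and receives 5.6 × 47 × 5/39 = 33.74 from the guild treasury, for a payoff of 80.74.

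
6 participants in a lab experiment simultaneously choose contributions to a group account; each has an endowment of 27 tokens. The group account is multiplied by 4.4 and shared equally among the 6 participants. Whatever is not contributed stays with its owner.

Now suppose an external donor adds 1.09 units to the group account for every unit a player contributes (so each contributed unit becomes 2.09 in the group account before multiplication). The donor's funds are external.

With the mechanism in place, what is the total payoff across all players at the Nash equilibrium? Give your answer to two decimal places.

1489.75 tokens

With the mechanism, a contributed unit returns 4.4 × 2.09 / 6 = 1.5327 per unit of net cost to the contributor — now above 1 — so contributing fully is weakly dominant for every player.
So the Nash equilibrium is full contribution by all 6; the group earns 4.4 × 2.09 × 162 = 1489.75.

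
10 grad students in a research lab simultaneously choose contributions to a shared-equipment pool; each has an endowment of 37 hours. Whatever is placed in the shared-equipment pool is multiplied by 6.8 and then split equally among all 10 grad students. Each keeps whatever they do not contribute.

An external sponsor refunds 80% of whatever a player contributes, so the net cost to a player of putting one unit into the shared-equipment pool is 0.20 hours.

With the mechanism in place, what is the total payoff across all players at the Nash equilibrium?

2812.00 hours

With the mechanism, a contributed unit returns (6.8/10) / 0.20 = 3.4000 per unit of net cost to the contributor — now above 1 — so contributing fully is weakly dominant for every player.
So the Nash equilibrium is full contribution by all 10; the group earns 10 × (37 × 0.80 + 6.8 × 37) = 2812.00.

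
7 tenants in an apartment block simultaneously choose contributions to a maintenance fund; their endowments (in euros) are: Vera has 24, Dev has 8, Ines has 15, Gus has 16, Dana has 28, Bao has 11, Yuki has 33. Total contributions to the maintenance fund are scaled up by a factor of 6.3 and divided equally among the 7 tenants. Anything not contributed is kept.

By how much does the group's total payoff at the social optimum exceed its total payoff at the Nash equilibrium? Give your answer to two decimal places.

The private return per contributed unit is 6.3/7 = 0.9000 < 1 for every player regardless of endowment, so the Nash equilibrium is zero contribution and the group total is Σ E_j = 24 + 8 + 15 + 16 + 28 + 11 + 33 = 135.
Each contributed unit returns 6.300 to the group, so the social optimum is full contribution by everyone: group total = 6.300 × 135 = 850.50.
Efficiency loss = (6.300 − 1) × 135 = 715.50.

715.50 euros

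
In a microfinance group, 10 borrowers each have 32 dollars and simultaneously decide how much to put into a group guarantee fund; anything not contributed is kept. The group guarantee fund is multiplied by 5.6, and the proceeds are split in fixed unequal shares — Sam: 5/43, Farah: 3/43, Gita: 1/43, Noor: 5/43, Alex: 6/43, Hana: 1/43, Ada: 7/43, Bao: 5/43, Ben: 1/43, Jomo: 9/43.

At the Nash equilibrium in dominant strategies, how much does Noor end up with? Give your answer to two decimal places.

For player j, contributing a unit is worthwhile iff 5.6 × (j's share) ≥ 1, i.e. iff j's share is at least 0.1786.
The only share above 0.1786 is Jomo's 9/43, contributing 32; the remaining 9 contribute 0. Total contributed: 32.
Noor keeps 32 and receives 5.6 × 32 × 5/43 = 20.84 from the group guarantee fund, for a payoff of 52.84.

52.84 dollars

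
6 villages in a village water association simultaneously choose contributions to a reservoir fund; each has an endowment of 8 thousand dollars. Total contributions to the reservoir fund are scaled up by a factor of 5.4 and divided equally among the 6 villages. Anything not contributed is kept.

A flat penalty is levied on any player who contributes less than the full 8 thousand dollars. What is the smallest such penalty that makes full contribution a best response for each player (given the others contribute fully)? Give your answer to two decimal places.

0.80 thousand dollars

Given the others contribute fully, the best deviation is to contribute 0 (any partial contribution still incurs the fine and gives up units whose private return 0.9000 is below 1).
Deviating from 8 to 0 saves 8 thousand dollars but forfeits the deviator's share of the drop in the reservoir fund: 5.4/6 × 8 = 7.20.
So the deviation gain is 8 − 7.20 = 0.80, and the fine must be at least 0.80 thousand dollars to wipe it out.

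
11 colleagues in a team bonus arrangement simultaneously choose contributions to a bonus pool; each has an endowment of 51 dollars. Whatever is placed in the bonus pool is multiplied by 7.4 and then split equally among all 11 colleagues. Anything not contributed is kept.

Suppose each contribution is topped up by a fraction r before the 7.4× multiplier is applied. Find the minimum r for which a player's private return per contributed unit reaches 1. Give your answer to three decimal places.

0.486

With matching at rate r, one contributed unit becomes (1 + r) in the bonus pool and returns 7.4 × (1 + r) / 11 to the contributor.
Setting this equal to 1: 1 + r = 11/7.4 = 1.4865.
So the minimum matching rate is r = 1.4865 − 1 = 0.486.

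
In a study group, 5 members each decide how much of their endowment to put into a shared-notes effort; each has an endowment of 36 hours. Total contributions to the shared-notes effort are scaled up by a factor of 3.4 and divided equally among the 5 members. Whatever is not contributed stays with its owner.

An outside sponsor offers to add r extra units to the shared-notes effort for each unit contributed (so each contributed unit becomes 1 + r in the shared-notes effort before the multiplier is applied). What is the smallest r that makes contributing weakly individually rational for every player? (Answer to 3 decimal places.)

0.471

With matching at rate r, one contributed unit becomes (1 + r) in the shared-notes effort and returns 3.4 × (1 + r) / 5 to the contributor.
Setting this equal to 1: 1 + r = 5/3.4 = 1.4706.
So the minimum matching rate is r = 1.4706 − 1 = 0.471.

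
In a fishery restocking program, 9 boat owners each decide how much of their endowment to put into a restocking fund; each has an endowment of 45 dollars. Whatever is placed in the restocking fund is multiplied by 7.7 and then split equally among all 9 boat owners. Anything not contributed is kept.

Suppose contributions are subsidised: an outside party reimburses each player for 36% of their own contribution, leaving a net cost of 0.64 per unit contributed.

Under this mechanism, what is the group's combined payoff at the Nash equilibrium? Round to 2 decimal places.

3264.30 dollars

With the mechanism, a contributed unit returns (7.7/9) / 0.64 = 1.3368 per unit of net cost to the contributor — now above 1 — so contributing fully is weakly dominant for every player.
So the Nash equilibrium is full contribution by all 9; the group earns 9 × (45 × 0.36 + 7.7 × 45) = 3264.30.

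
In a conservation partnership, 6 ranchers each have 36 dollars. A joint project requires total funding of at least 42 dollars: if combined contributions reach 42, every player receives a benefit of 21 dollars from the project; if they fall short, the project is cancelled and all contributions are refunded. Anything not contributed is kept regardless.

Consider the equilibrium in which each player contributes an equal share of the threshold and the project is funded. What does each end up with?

Equal share of the threshold: 42/6 = 7.
At this profile no one gains by cutting their contribution: any cut drops the total below 42, the project is cancelled, contributions are refunded, and the deviator ends with 36, which is less than 36 − 7 + 21 = 50. Contributing more than 7 just wastes the excess. So contributing exactly 7 is a best response.
Each player's payoff: 36 − 7 + 21 = 50.

50 dollars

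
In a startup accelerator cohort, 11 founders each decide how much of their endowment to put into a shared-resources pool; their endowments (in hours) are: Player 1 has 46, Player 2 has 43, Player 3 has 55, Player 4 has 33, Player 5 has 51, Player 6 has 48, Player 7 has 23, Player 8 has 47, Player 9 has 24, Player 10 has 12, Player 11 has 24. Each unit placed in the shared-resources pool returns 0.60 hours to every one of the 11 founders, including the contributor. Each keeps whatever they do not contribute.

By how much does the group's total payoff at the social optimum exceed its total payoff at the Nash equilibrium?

The private return per contributed unit is 0.60 < 1 for everyone, so the Nash equilibrium is zero contribution and the group total is Σ E_j = 46 + 43 + 55 + 33 + 51 + 48 + 23 + 47 + 24 + 12 + 24 = 406.
Each contributed unit returns 6.600 to the group, so the social optimum is full contribution by everyone: group total = 6.600 × 406 = 2679.60.
Efficiency loss = (6.600 − 1) × 406 = 2273.60.

2273.60 hours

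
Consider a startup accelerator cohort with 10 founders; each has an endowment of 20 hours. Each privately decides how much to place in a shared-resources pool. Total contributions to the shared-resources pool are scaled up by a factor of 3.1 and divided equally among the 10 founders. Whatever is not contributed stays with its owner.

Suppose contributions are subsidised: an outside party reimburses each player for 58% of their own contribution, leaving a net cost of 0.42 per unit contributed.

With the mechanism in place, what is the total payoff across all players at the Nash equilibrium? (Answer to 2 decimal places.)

The effective private return is (3.1/10) / 0.42 = 0.7381, which is still under 1, so the mechanism doesn't change anyone's dominant strategy: zero contribution.
Everyone keeps their endowment and the group total is 10 × 20 = 200.

200.00 hours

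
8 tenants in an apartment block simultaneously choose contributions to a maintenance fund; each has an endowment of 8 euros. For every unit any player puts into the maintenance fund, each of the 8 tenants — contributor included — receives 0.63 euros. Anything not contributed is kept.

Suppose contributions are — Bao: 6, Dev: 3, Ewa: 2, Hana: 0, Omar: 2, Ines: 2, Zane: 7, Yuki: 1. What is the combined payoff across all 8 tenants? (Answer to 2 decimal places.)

Total contributed: 6 + 3 + 2 + 0 + 2 + 2 + 7 + 1 = 23; total kept: 8 × 8 − 23 = 41.
The maintenance fund pays out 0.63 × 8 × 23 = 115.92 in aggregate.
Group total = 41 + 115.92 = 156.92.

156.92 euros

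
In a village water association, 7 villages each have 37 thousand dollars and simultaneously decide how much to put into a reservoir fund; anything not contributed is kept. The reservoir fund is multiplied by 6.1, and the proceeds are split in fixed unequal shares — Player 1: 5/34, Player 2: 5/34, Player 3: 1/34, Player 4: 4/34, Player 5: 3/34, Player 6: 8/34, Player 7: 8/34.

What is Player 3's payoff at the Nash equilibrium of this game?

50.28 thousand dollars

For player j, contributing a unit is worthwhile iff 6.1 × (j's share) ≥ 1, i.e. iff j's share is at least 0.1639.
Player 6 and Player 7 are above the threshold, contributing 37 each; the remaining 5 contribute 0. Total contributed: 74.
Player 3 keeps 37 and receives 6.1 × 74 × 1/34 = 13.28 from the reservoir fund, for a payoff of 50.28.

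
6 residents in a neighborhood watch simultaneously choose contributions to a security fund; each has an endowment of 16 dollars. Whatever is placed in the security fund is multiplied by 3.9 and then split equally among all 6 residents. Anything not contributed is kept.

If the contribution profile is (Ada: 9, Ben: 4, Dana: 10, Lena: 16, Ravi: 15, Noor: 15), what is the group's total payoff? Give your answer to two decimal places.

Total contributed: 9 + 4 + 10 + 16 + 15 + 15 = 69; total kept: 6 × 16 − 69 = 27.
The security fund pays out 3.9 × 69 = 269.10 in aggregate.
Group total = 27 + 269.10 = 296.10.

296.10 dollars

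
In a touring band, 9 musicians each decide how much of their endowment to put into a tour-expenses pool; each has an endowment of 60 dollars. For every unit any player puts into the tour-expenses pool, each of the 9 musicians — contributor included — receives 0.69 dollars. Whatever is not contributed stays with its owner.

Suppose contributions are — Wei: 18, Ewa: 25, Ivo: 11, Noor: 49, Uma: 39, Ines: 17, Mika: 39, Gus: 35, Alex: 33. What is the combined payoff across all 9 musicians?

1925.86 dollars

Total contributed: 18 + 25 + 11 + 49 + 39 + 17 + 39 + 35 + 33 = 266; total kept: 9 × 60 − 266 = 274.
The tour-expenses pool pays out 0.69 × 9 × 266 = 1651.86 in aggregate.
Group total = 274 + 1651.86 = 1925.86.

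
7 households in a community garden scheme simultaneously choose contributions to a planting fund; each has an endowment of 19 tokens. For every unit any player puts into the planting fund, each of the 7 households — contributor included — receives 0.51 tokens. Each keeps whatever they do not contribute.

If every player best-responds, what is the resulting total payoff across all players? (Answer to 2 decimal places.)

133.00 tokens

The private return per contributed unit is 0.51 < 1, so contributing 0 is dominant for every player. At the Nash equilibrium everyone keeps their 19, and the group total is 7 × 19 = 133.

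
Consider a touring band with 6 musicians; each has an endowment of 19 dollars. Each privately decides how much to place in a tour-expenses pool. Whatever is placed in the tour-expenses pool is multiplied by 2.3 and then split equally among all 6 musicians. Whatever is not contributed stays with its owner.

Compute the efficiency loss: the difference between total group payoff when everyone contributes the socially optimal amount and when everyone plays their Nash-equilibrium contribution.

Each contributed unit returns 2.3/6 = 0.3833 to its contributor — below 1 — so contributing 0 is dominant for every player. At the Nash equilibrium everyone keeps their 19, and the group total is 6 × 19 = 114.
Each contributed unit returns 2.300 to the group as a whole (0.3833 to each of 6 players), which exceeds 1, so the social optimum is full contribution: group total = 2.300 × 114 = 262.20.
Efficiency loss = 262.20 − 114 = 148.20.

148.20 dollars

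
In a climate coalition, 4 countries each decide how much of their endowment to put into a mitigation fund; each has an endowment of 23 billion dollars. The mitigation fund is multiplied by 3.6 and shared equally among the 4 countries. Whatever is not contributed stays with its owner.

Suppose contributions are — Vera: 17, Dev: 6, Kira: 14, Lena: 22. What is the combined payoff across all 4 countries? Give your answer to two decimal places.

245.40 billion dollars

Total contributed: 17 + 6 + 14 + 22 = 59; total kept: 4 × 23 − 59 = 33.
The mitigation fund pays out 3.6 × 59 = 212.40 in aggregate.
Group total = 33 + 212.40 = 245.40.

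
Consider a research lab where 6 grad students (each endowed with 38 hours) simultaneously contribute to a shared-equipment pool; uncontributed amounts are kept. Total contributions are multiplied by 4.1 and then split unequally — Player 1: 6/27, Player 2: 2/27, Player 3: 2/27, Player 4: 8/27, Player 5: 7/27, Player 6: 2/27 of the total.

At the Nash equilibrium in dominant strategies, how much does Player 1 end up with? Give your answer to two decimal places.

Player j's private return per contributed unit is 4.1 × (j's share). Contributing is weakly dominant for j when that share is at least 1/4.1 = 0.2439, and contributing 0 is dominant otherwise.
Player 4 and Player 5 are above the threshold, contributing 38 each; the remaining 4 contribute 0. Total contributed: 76.
Player 1 keeps 38 and receives 4.1 × 76 × 6/27 = 69.24 from the shared-equipment pool, for a payoff of 107.24.

107.24 hours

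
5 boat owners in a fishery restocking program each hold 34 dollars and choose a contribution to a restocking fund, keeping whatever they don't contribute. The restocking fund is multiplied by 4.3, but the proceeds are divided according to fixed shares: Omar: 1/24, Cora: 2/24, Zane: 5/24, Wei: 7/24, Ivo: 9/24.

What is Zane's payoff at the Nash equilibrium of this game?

94.92 dollars

For player j, contributing a unit is worthwhile iff 4.3 × (j's share) ≥ 1, i.e. iff j's share is at least 0.2326.
Wei and Ivo are above the threshold, contributing 34 each; the remaining 3 contribute 0. Total contributed: 68.
Zane keeps 34 and receives 4.3 × 68 × 5/24 = 60.92 from the restocking fund, for a payoff of 94.92.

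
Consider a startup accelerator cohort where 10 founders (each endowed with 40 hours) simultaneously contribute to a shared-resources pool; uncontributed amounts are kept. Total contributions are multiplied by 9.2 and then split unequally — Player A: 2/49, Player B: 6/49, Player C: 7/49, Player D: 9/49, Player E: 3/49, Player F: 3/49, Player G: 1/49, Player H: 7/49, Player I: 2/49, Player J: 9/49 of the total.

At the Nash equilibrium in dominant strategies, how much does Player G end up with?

77.55 hours

A player with share s gets back 9.2·s per unit contributed, so full contribution is dominant for anyone with s > 1/9.2 = 0.1087 and zero contribution is dominant for anyone below.
Player B, Player C, Player D, Player H and Player J are above the threshold, contributing 40 each; the remaining 5 contribute 0. Total contributed: 200.
Player G keeps 40 and receives 9.2 × 200 × 1/49 = 37.55 from the shared-resources pool, for a payoff of 77.55.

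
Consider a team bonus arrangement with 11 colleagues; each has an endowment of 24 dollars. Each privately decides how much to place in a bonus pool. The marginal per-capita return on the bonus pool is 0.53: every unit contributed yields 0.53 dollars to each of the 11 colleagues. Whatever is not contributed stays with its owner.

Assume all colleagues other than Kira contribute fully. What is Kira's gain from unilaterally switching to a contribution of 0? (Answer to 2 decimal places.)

Switching from a contribution of 24 to 0 lets Kira keep an extra 24 dollars, but lowers the bonus pool by 24, which costs Kira their own share of that drop: 0.53 × 24 = 12.72.
Net gain = 24 − 12.72 = 11.28. The private return per contributed unit (0.53) is below 1, so free-riding is indeed the best response regardless of what the others do.

11.28 dollars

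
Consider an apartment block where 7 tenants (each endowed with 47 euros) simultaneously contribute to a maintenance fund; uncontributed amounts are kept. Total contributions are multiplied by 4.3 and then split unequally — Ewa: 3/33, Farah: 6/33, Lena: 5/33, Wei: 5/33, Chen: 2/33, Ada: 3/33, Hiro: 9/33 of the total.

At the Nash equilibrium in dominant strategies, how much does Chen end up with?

Each unit j contributes comes back to j as 4.3 × (j's share), so j prefers to contribute only if that share exceeds 1/4.3 = 0.2326; otherwise keeping the unit dominates.
The only share above 0.2326 is Hiro's 9/33, contributing 47; the remaining 6 contribute 0. Total contributed: 47.
Chen keeps 47 and receives 4.3 × 47 × 2/33 = 12.25 from the maintenance fund, for a payoff of 59.25.

59.25 euros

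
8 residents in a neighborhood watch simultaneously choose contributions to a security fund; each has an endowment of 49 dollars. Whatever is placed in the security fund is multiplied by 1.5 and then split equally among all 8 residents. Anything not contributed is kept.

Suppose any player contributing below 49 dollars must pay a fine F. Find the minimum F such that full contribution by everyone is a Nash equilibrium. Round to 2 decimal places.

Given the others contribute fully, the best deviation is to contribute 0 (any partial contribution still incurs the fine and gives up units whose private return 0.1875 is below 1).
Deviating from 49 to 0 saves 49 dollars but forfeits the deviator's share of the drop in the security fund: 1.5/8 × 49 = 9.19.
So the deviation gain is 49 − 9.19 = 39.81, and the fine must be at least 39.81 dollars to wipe it out.

39.81 dollars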